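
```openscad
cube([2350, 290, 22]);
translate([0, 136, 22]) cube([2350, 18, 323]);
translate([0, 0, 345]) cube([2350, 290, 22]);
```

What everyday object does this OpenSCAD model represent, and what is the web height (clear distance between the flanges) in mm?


An I-beam. The web height is 323 mm.

Two wide flanges with a thin centred web — an I-beam. Overall 367 mm minus two 22 mm flanges gives a web of 367 − 2·22 = 323 mm.


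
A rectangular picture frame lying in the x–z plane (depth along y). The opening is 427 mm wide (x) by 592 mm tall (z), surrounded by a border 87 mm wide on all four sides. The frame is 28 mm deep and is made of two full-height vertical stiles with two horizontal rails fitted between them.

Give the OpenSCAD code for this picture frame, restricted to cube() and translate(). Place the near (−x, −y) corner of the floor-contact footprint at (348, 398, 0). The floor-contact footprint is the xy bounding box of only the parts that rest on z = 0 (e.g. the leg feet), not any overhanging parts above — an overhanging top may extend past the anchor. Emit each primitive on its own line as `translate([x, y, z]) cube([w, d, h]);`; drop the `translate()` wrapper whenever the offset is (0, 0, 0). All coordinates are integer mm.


translate([348, 398, 0]) cube([87, 28, 766]);
translate([862, 398, 0]) cube([87, 28, 766]);
translate([435, 398, 0]) cube([427, 28, 87]);
translate([435, 398, 679]) cube([427, 28, 87]);


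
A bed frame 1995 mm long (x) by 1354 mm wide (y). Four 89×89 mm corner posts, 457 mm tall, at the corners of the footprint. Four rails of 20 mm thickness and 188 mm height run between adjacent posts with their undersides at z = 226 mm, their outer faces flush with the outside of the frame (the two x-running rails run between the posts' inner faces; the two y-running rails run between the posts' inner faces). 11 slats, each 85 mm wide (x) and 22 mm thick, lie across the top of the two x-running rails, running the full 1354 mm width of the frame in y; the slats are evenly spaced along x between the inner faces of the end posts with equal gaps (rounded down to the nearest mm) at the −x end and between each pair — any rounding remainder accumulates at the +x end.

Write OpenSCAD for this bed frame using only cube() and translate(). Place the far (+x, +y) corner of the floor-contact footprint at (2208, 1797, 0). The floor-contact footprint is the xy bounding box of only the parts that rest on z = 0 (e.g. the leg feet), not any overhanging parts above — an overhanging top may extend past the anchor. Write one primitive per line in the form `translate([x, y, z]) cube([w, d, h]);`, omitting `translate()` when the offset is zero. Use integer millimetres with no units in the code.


translate([213, 443, 0]) cube([89, 89, 457]);
translate([213, 1708, 0]) cube([89, 89, 457]);
translate([2119, 443, 0]) cube([89, 89, 457]);
translate([2119, 1708, 0]) cube([89, 89, 457]);
translate([302, 443, 226]) cube([1817, 20, 188]);
translate([302, 1777, 226]) cube([1817, 20, 188]);
translate([213, 532, 226]) cube([20, 1176, 188]);
translate([2188, 532, 226]) cube([20, 1176, 188]);
translate([375, 443, 414]) cube([85, 1354, 22]);
translate([533, 443, 414]) cube([85, 1354, 22]);
translate([691, 443, 414]) cube([85, 1354, 22]);
translate([849, 443, 414]) cube([85, 1354, 22]);
translate([1007, 443, 414]) cube([85, 1354, 22]);
translate([1165, 443, 414]) cube([85, 1354, 22]);
translate([1323, 443, 414]) cube([85, 1354, 22]);
translate([1481, 443, 414]) cube([85, 1354, 22]);
translate([1639, 443, 414]) cube([85, 1354, 22]);
translate([1797, 443, 414]) cube([85, 1354, 22]);
translate([1955, 443, 414]) cube([85, 1354, 22]);


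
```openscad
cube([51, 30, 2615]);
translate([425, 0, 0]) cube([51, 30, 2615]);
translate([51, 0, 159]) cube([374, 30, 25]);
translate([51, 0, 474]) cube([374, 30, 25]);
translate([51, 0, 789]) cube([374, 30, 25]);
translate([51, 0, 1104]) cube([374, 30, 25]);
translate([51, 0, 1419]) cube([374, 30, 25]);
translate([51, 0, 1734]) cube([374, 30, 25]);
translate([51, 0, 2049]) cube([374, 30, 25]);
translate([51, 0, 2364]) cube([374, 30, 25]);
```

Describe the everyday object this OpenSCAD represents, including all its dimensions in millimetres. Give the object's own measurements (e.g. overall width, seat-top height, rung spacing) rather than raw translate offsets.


A straight ladder. Two 51×30 mm vertical rails, 2615 mm tall, stand 476 mm apart (outside-to-outside) with their front faces coplanar on the −y side. 8 rungs, each 30 mm deep and 25 mm tall, span between the inner faces of the rails, front faces flush with the rails. The lowest rung's underside is at z = 159 mm and rungs are spaced 315 mm apart (underside to underside).


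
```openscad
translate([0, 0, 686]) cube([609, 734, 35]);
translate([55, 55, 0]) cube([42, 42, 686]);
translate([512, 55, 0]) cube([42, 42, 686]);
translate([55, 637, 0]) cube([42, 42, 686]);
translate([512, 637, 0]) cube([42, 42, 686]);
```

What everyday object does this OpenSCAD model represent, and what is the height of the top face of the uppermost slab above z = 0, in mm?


A table. The table height is 721 mm.

A 609×734×35 slab sits at z = 686 on four 42 mm square posts — a table. The top surface is at 686 + 35 = 721 mm.


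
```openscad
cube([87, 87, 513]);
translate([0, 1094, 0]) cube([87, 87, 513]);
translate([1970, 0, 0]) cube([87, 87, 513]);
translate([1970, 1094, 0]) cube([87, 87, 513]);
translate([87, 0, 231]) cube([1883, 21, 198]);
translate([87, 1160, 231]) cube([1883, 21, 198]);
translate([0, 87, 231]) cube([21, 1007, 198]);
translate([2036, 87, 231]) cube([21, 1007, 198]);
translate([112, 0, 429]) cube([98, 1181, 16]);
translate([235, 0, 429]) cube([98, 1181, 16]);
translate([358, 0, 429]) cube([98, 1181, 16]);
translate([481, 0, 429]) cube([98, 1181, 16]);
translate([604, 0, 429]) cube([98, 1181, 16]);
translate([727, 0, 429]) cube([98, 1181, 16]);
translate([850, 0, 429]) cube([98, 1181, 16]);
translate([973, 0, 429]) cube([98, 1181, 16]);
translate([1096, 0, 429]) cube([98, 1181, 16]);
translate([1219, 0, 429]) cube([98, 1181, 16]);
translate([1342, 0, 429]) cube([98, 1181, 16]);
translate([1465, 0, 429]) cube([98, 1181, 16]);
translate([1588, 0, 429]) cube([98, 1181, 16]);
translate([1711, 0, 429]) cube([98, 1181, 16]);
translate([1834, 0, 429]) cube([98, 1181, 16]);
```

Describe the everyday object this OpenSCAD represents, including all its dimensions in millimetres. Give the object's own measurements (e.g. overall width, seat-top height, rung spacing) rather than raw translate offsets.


A bed frame 2057 mm long (x) by 1181 mm wide (y). Four 87×87 mm corner posts, 513 mm tall, at the corners of the footprint. Four rails of 21 mm thickness and 198 mm height run between adjacent posts with their undersides at z = 231 mm, their outer faces flush with the outside of the frame (the two x-running rails run between the posts' inner faces; the two y-running rails run between the posts' inner faces). 15 slats, each 98 mm wide (x) and 16 mm thick, lie across the top of the two x-running rails, running the full 1181 mm width of the frame in y; along x they sit between the end posts with a 25 mm gap after the −x posts and between neighbouring slats, leaving 38 mm before the +x posts.


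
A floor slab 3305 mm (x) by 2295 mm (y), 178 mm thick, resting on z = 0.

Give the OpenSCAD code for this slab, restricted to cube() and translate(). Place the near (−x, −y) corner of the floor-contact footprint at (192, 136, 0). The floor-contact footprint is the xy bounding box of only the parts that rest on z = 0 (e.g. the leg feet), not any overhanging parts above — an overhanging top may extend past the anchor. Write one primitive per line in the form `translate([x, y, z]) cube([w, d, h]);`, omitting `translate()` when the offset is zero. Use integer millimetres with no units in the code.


translate([192, 136, 0]) cube([3305, 2295, 178]);


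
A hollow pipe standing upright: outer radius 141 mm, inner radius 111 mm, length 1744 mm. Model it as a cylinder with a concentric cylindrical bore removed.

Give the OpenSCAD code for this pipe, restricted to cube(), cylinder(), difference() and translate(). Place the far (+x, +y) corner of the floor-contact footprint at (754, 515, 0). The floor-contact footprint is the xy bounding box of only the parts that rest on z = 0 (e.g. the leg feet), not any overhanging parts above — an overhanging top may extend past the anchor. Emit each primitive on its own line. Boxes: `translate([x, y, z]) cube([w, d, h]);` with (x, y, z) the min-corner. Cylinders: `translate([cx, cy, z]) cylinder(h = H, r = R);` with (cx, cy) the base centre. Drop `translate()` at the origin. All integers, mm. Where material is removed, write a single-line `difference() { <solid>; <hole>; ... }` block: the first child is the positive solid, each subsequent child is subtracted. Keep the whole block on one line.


difference() { translate([613, 374, 0]) cylinder(h = 1744, r = 141); translate([613, 374, 0]) cylinder(h = 1744, r = 111); }


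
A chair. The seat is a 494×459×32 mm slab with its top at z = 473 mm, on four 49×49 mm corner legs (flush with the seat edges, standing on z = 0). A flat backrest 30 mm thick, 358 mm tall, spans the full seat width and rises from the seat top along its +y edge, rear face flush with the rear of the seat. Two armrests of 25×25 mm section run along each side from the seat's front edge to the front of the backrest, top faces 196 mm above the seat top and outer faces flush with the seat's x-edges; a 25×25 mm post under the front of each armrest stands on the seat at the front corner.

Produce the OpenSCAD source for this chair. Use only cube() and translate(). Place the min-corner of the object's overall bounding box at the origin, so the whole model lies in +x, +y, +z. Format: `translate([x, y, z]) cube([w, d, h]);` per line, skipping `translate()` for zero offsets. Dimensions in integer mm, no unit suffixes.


translate([0, 0, 441]) cube([494, 459, 32]);
cube([49, 49, 441]);
translate([445, 0, 0]) cube([49, 49, 441]);
translate([0, 410, 0]) cube([49, 49, 441]);
translate([445, 410, 0]) cube([49, 49, 441]);
translate([0, 429, 473]) cube([494, 30, 358]);
translate([0, 0, 644]) cube([25, 429, 25]);
translate([469, 0, 644]) cube([25, 429, 25]);
translate([0, 0, 473]) cube([25, 25, 171]);
translate([469, 0, 473]) cube([25, 25, 171]);


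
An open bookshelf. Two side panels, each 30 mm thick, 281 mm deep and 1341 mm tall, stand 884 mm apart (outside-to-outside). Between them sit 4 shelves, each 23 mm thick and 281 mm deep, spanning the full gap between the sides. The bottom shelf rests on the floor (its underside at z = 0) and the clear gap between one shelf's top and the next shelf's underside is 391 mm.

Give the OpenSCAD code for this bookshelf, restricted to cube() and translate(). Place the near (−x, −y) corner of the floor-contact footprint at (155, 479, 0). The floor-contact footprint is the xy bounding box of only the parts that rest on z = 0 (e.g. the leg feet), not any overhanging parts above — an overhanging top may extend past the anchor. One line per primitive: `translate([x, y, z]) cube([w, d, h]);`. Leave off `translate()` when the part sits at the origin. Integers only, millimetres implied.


translate([155, 479, 0]) cube([30, 281, 1341]);
translate([1009, 479, 0]) cube([30, 281, 1341]);
translate([185, 479, 0]) cube([824, 281, 23]);
translate([185, 479, 414]) cube([824, 281, 23]);
translate([185, 479, 828]) cube([824, 281, 23]);
translate([185, 479, 1242]) cube([824, 281, 23]);


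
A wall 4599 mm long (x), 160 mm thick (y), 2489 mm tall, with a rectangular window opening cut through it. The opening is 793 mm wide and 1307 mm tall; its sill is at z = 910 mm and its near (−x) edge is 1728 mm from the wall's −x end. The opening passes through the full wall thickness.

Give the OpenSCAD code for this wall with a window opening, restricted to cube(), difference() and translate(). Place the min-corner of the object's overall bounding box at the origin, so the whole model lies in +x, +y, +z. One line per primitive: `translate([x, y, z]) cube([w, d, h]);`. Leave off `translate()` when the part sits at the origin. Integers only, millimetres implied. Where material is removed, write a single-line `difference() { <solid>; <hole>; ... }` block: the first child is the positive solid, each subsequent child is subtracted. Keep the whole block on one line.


difference() { cube([4599, 160, 2489]); translate([1728, 0, 910]) cube([793, 160, 1307]); }


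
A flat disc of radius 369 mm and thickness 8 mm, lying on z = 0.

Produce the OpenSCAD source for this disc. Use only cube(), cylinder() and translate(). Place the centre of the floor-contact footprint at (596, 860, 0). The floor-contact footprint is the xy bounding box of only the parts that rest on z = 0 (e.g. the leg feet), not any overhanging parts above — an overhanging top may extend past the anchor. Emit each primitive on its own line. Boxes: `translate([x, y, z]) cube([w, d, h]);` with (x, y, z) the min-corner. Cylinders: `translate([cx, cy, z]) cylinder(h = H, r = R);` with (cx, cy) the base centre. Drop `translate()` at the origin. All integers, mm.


translate([596, 860, 0]) cylinder(h = 8, r = 369);


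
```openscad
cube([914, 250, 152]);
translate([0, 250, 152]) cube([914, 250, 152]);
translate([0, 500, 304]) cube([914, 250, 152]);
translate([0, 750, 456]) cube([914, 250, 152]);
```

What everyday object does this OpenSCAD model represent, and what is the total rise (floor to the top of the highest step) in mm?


A staircase. The total rise is 608 mm.

4 identical blocks, each offset up and back from the previous — a staircase. Each step is 152 mm tall and there are 4 of them, so the total rise is 4 × 152 = 608 mm.


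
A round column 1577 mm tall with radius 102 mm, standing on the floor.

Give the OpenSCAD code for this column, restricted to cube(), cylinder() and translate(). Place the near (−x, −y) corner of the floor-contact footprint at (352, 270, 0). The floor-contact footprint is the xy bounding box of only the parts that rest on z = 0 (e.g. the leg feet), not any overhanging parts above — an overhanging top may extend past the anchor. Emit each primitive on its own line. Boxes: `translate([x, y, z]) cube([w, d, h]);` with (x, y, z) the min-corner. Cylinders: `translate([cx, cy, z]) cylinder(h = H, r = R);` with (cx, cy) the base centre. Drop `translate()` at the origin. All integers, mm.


translate([454, 372, 0]) cylinder(h = 1577, r = 102);


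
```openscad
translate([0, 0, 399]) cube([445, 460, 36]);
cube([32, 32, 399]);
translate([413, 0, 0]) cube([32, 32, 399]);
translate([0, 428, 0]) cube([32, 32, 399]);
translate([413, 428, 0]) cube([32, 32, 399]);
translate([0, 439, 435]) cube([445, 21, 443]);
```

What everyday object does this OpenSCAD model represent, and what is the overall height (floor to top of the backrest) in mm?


A chair. The overall height is 878 mm.

A slab on four corner posts with a tall panel at the back — a chair. The seat slab sits at z = 399 with thickness 36, and the 443 mm backrest starts at the seat top, so the overall height is 399 + 36 + 443 = 878 mm.


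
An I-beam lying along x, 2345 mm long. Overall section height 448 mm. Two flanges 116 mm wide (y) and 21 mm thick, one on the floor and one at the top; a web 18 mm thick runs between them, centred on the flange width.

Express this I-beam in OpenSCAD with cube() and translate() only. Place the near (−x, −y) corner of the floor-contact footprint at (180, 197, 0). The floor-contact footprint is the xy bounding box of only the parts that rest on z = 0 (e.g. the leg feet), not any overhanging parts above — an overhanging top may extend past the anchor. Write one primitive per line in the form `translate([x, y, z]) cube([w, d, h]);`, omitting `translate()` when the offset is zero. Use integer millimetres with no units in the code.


translate([180, 197, 0]) cube([2345, 116, 21]);
translate([180, 246, 21]) cube([2345, 18, 406]);
translate([180, 197, 427]) cube([2345, 116, 21]);


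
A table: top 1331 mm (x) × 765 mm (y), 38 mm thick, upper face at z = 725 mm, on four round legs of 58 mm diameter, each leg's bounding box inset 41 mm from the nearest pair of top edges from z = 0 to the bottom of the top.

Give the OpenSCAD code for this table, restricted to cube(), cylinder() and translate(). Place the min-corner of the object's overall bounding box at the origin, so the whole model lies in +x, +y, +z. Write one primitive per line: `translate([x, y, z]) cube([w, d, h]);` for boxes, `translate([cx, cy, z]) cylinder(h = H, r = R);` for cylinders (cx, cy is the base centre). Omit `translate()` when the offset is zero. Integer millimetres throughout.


// leg_h = 725 - 38 = 687
translate([0, 0, 687]) cube([1331, 765, 38]);
translate([70, 70, 0]) cylinder(h = 687, r = 29);
translate([1261, 70, 0]) cylinder(h = 687, r = 29);
translate([70, 695, 0]) cylinder(h = 687, r = 29);
translate([1261, 695, 0]) cylinder(h = 687, r = 29);


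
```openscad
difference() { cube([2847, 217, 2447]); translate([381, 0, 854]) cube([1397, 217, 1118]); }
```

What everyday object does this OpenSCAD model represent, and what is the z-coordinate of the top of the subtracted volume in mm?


A wall with a window opening. The window head height is 1972 mm.

A wall with a rectangular opening subtracted — a window. Sill at z = 854, opening 1118 mm tall, so the head is at 854 + 1118 = 1972 mm.


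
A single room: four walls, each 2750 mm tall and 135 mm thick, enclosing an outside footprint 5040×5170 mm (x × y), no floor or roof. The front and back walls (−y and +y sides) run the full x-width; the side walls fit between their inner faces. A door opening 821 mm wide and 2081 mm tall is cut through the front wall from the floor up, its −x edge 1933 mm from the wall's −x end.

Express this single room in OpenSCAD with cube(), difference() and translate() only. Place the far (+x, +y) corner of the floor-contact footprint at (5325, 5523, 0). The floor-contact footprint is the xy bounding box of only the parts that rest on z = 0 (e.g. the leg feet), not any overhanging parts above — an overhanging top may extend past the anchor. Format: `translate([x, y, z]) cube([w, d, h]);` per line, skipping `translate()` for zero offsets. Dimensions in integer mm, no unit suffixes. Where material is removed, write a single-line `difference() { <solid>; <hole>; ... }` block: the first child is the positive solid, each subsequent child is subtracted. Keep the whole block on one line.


difference() { translate([285, 353, 0]) cube([5040, 135, 2750]); translate([2218, 353, 0]) cube([821, 135, 2081]); }
translate([285, 5388, 0]) cube([5040, 135, 2750]);
translate([285, 488, 0]) cube([135, 4900, 2750]);
translate([5190, 488, 0]) cube([135, 4900, 2750]);


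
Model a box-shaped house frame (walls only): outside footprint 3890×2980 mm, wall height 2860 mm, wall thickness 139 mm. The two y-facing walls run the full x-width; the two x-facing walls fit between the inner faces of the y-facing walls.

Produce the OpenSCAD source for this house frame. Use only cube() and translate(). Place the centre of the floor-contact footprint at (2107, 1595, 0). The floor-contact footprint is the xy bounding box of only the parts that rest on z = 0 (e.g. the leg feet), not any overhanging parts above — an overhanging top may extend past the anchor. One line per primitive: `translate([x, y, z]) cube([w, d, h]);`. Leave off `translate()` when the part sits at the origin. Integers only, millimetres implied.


translate([162, 105, 0]) cube([3890, 139, 2860]);
translate([162, 2946, 0]) cube([3890, 139, 2860]);
translate([162, 244, 0]) cube([139, 2702, 2860]);
translate([3913, 244, 0]) cube([139, 2702, 2860]);


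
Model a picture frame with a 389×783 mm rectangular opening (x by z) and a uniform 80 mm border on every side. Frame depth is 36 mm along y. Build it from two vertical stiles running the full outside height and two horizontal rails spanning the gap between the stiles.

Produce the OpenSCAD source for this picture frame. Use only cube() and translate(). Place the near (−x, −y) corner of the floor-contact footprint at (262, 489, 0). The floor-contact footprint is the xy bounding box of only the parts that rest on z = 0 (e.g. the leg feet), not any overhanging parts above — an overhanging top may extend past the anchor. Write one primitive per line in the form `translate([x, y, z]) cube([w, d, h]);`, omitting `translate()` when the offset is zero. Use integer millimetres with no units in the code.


translate([262, 489, 0]) cube([80, 36, 943]);
translate([731, 489, 0]) cube([80, 36, 943]);
translate([342, 489, 0]) cube([389, 36, 80]);
translate([342, 489, 863]) cube([389, 36, 80]);


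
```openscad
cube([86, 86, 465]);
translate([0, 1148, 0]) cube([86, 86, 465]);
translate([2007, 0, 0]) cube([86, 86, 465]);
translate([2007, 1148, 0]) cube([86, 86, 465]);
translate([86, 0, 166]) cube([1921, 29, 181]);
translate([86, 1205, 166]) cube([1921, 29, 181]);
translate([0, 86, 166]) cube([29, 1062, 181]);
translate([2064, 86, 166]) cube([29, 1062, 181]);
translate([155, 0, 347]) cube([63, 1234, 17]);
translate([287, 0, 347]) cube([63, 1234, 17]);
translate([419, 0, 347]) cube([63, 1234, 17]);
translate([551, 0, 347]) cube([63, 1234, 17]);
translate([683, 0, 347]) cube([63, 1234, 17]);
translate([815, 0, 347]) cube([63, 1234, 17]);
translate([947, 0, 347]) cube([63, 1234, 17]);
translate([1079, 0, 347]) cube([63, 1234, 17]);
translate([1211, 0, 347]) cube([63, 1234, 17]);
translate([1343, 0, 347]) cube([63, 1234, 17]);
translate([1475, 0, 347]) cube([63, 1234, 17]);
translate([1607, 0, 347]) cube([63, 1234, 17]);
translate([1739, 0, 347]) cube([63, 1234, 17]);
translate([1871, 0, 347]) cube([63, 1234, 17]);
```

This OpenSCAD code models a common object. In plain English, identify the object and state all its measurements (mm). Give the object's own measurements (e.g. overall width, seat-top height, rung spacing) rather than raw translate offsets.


A bed frame 2093 mm long (x) by 1234 mm wide (y). Four 86×86 mm corner posts, 465 mm tall, at the corners of the footprint. Four rails of 29 mm thickness and 181 mm height run between adjacent posts with their undersides at z = 166 mm, their outer faces flush with the outside of the frame (the two x-running rails run between the posts' inner faces; the two y-running rails run between the posts' inner faces). 14 slats, each 63 mm wide (x) and 17 mm thick, lie across the top of the two x-running rails, running the full 1234 mm width of the frame in y; along x they sit between the end posts with a 69 mm gap after the −x posts and between neighbouring slats, leaving 73 mm before the +x posts.


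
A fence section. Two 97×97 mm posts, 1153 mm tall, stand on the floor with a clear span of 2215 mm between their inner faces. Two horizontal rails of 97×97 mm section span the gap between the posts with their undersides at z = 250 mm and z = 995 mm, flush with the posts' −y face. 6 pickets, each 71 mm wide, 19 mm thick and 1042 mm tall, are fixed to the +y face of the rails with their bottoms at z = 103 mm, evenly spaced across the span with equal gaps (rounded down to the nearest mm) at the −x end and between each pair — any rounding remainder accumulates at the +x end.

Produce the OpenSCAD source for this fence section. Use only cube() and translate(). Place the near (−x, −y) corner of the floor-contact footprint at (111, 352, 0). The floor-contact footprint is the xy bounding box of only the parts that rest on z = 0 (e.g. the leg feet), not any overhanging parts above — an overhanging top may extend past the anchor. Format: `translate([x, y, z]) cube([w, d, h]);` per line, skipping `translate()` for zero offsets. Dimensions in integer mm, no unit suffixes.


translate([111, 352, 0]) cube([97, 97, 1153]);
translate([2423, 352, 0]) cube([97, 97, 1153]);
translate([208, 352, 250]) cube([2215, 97, 97]);
translate([208, 352, 995]) cube([2215, 97, 97]);
translate([463, 449, 103]) cube([71, 19, 1042]);
translate([789, 449, 103]) cube([71, 19, 1042]);
translate([1115, 449, 103]) cube([71, 19, 1042]);
translate([1441, 449, 103]) cube([71, 19, 1042]);
translate([1767, 449, 103]) cube([71, 19, 1042]);
translate([2093, 449, 103]) cube([71, 19, 1042]);


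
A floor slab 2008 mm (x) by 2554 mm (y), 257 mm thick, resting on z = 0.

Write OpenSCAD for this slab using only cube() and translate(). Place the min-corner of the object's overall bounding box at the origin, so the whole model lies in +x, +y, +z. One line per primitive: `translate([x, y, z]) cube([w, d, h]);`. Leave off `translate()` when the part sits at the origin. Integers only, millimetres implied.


cube([2008, 2554, 257]);


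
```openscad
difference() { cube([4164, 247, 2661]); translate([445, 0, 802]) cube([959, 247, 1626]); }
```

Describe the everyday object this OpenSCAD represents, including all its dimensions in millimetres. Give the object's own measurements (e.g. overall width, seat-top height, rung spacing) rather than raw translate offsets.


A wall 4164 mm long (x), 247 mm thick (y), 2661 mm tall, with a rectangular window opening cut through it. The opening is 959 mm wide and 1626 mm tall; its sill is at z = 802 mm and its near (−x) edge is 445 mm from the wall's −x end. The opening passes through the full wall thickness.


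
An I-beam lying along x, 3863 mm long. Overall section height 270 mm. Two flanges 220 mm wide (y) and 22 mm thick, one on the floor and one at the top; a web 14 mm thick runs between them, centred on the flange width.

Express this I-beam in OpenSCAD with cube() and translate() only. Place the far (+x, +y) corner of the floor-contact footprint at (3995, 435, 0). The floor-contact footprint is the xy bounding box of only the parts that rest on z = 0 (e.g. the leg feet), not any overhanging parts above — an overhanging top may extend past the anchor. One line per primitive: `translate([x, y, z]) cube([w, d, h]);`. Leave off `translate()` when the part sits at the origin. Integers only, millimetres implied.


translate([132, 215, 0]) cube([3863, 220, 22]);
translate([132, 318, 22]) cube([3863, 14, 226]);
translate([132, 215, 248]) cube([3863, 220, 22]);


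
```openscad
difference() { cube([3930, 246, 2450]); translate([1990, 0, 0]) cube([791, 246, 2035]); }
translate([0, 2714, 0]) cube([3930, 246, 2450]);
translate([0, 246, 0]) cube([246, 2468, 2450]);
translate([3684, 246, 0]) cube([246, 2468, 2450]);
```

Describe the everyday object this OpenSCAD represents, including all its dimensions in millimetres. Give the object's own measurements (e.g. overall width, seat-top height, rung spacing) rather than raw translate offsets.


A single room: four walls, each 2450 mm tall and 246 mm thick, enclosing an outside footprint 3930×2960 mm (x × y), no floor or roof. The front and back walls (−y and +y sides) run the full x-width; the side walls fit between their inner faces. A door opening 791 mm wide and 2035 mm tall is cut through the front wall from the floor up, its −x edge 1990 mm from the wall's −x end.


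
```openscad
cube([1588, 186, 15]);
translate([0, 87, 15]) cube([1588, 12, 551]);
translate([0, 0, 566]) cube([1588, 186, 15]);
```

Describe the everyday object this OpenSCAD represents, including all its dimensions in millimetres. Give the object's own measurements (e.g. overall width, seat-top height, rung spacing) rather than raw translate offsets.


An I-beam lying along x, 1588 mm long. Overall section height 581 mm. Two flanges 186 mm wide (y) and 15 mm thick, one on the floor and one at the top; a web 12 mm thick runs between them, centred on the flange width.


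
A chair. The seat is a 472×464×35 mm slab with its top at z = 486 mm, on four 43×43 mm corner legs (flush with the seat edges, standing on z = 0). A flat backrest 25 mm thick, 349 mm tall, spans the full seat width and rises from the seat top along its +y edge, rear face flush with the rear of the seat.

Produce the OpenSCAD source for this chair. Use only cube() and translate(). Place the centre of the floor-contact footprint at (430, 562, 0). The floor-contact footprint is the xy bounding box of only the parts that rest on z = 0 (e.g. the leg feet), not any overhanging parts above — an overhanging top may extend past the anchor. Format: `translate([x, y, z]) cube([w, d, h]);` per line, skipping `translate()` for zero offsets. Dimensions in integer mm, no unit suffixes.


// leg_h = 486 - 35 = 451
translate([194, 330, 451]) cube([472, 464, 35]);
translate([194, 330, 0]) cube([43, 43, 451]);
translate([623, 330, 0]) cube([43, 43, 451]);
translate([194, 751, 0]) cube([43, 43, 451]);
translate([623, 751, 0]) cube([43, 43, 451]);
translate([194, 769, 486]) cube([472, 25, 349]);


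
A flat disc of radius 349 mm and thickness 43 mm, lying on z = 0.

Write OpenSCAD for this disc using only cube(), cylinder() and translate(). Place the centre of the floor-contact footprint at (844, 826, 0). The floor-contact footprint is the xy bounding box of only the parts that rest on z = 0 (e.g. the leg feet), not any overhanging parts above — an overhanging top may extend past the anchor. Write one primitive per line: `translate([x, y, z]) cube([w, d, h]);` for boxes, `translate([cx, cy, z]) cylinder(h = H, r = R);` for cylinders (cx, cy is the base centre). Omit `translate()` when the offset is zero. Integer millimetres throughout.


translate([844, 826, 0]) cylinder(h = 43, r = 349);


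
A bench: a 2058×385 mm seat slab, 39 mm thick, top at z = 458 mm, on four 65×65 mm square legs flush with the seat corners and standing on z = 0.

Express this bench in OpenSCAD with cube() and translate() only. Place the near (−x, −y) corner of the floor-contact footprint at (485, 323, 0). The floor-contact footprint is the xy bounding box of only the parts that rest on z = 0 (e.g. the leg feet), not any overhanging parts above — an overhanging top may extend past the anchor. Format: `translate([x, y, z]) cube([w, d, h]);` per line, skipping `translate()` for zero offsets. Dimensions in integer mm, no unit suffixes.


// leg_h = 458 − 39 = 419
translate([485, 323, 419]) cube([2058, 385, 39]);
translate([485, 323, 0]) cube([65, 65, 419]);
translate([485, 643, 0]) cube([65, 65, 419]);
translate([2478, 323, 0]) cube([65, 65, 419]);
translate([2478, 643, 0]) cube([65, 65, 419]);


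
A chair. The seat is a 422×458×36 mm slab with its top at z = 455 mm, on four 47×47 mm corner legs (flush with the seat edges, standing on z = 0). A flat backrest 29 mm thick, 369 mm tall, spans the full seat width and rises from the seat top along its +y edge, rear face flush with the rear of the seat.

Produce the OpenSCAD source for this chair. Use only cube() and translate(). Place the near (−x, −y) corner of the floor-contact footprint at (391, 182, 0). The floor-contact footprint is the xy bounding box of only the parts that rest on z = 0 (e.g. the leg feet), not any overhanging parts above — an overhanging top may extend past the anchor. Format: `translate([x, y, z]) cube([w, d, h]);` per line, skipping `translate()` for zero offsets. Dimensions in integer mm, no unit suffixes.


// leg_h = 455 - 36 = 419
translate([391, 182, 419]) cube([422, 458, 36]);
translate([391, 182, 0]) cube([47, 47, 419]);
translate([766, 182, 0]) cube([47, 47, 419]);
translate([391, 593, 0]) cube([47, 47, 419]);
translate([766, 593, 0]) cube([47, 47, 419]);
translate([391, 611, 455]) cube([422, 29, 369]);


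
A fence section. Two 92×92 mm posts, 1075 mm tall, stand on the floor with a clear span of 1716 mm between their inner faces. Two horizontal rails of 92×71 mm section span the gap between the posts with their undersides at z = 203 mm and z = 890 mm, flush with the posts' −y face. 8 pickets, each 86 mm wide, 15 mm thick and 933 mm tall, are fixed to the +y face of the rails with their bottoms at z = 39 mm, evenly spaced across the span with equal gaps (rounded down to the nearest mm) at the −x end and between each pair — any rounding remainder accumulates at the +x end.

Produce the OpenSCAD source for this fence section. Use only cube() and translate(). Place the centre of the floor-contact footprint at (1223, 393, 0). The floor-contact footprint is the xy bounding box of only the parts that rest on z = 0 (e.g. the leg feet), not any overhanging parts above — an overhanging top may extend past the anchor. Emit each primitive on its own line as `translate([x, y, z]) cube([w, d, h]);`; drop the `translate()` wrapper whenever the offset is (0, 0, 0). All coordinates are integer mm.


translate([273, 347, 0]) cube([92, 92, 1075]);
translate([2081, 347, 0]) cube([92, 92, 1075]);
translate([365, 347, 203]) cube([1716, 92, 71]);
translate([365, 347, 890]) cube([1716, 92, 71]);
translate([479, 439, 39]) cube([86, 15, 933]);
translate([679, 439, 39]) cube([86, 15, 933]);
translate([879, 439, 39]) cube([86, 15, 933]);
translate([1079, 439, 39]) cube([86, 15, 933]);
translate([1279, 439, 39]) cube([86, 15, 933]);
translate([1479, 439, 39]) cube([86, 15, 933]);
translate([1679, 439, 39]) cube([86, 15, 933]);
translate([1879, 439, 39]) cube([86, 15, 933]);


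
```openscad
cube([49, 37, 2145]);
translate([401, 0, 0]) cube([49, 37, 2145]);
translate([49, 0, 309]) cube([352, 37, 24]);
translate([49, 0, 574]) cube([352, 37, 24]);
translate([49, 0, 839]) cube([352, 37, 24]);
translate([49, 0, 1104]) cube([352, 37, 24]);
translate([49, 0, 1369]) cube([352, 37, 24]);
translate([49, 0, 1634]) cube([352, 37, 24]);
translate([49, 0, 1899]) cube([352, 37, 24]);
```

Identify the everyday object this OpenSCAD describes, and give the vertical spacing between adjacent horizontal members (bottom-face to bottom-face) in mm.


A ladder. The rung spacing is 265 mm.

Two tall 49×37 posts with 7 short bars between them — a ladder. Adjacent rungs sit at z = 309 and z = 574, so the spacing is 574 − 309 = 265 mm.


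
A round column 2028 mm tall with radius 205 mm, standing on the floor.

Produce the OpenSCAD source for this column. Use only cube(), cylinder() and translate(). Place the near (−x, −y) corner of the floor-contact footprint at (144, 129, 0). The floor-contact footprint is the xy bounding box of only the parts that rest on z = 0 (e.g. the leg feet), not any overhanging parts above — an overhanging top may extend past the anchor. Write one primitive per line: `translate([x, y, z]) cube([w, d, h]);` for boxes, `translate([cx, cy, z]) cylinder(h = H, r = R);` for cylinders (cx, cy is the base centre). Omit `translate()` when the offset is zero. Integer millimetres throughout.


translate([349, 334, 0]) cylinder(h = 2028, r = 205);


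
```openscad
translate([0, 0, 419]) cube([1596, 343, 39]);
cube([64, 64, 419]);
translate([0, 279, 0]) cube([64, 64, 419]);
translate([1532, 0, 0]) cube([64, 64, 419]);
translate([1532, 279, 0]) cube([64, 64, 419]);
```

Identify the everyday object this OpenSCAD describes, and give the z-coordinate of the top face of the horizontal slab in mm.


A bench. The seat-top height is 458 mm.

A long slab on four corner posts — a bench. The slab sits at z = 419 with thickness 39, so the top is 419 + 39 = 458 mm.


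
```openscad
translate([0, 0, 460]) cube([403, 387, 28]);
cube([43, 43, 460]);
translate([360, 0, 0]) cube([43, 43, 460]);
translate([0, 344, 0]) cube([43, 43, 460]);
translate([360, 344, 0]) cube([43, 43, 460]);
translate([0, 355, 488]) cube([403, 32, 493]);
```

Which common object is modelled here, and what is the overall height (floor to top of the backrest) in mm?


A chair. The overall height is 981 mm.

A slab on four corner posts with a tall panel at the back — a chair. The seat slab sits at z = 460 with thickness 28, and the 493 mm backrest starts at the seat top, so the overall height is 460 + 28 + 493 = 981 mm.


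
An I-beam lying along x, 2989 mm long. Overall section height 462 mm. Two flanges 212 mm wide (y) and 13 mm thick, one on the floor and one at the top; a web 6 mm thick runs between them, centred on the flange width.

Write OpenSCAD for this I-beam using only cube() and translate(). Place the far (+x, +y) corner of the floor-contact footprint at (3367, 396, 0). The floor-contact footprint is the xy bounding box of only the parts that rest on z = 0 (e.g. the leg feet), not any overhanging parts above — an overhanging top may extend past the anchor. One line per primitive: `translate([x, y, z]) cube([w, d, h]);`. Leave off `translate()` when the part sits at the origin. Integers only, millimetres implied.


translate([378, 184, 0]) cube([2989, 212, 13]);
translate([378, 287, 13]) cube([2989, 6, 436]);
translate([378, 184, 449]) cube([2989, 212, 13]);


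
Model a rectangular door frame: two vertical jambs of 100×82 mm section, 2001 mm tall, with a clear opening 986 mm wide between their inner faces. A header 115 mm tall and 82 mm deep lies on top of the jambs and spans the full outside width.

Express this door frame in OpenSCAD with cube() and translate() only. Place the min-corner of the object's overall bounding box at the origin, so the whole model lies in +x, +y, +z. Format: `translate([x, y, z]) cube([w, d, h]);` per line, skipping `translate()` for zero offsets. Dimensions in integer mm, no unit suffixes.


cube([100, 82, 2001]);
translate([1086, 0, 0]) cube([100, 82, 2001]);
translate([0, 0, 2001]) cube([1186, 82, 115]);


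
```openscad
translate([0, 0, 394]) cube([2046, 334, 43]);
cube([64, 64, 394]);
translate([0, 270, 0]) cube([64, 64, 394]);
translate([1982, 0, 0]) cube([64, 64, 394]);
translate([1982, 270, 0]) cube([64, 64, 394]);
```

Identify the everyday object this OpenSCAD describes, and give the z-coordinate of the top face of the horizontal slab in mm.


A bench. The seat-top height is 437 mm.

A long slab on four corner posts — a bench. The slab sits at z = 394 with thickness 43, so the top is 394 + 43 = 437 mm.


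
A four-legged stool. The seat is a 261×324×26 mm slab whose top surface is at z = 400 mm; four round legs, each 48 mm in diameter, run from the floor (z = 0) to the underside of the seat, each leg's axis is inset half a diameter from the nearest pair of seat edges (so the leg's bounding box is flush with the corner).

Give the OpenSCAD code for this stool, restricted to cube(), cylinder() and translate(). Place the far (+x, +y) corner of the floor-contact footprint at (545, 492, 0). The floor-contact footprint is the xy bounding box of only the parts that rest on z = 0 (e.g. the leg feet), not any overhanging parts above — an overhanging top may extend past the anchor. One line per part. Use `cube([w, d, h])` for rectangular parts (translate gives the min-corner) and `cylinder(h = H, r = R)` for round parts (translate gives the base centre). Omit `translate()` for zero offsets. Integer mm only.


translate([284, 168, 374]) cube([261, 324, 26]);
translate([308, 192, 0]) cylinder(h = 374, r = 24);
translate([521, 192, 0]) cylinder(h = 374, r = 24);
translate([308, 468, 0]) cylinder(h = 374, r = 24);
translate([521, 468, 0]) cylinder(h = 374, r = 24);


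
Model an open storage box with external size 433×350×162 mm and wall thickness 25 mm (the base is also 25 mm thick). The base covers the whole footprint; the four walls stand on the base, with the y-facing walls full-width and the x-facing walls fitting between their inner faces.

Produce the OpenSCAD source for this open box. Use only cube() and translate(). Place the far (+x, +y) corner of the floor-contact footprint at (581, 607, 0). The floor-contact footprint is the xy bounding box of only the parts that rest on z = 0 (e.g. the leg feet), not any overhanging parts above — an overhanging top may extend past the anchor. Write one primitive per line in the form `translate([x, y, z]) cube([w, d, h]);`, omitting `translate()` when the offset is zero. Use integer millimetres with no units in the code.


translate([148, 257, 0]) cube([433, 350, 25]);
translate([148, 257, 25]) cube([433, 25, 137]);
translate([148, 582, 25]) cube([433, 25, 137]);
translate([148, 282, 25]) cube([25, 300, 137]);
translate([556, 282, 25]) cube([25, 300, 137]);


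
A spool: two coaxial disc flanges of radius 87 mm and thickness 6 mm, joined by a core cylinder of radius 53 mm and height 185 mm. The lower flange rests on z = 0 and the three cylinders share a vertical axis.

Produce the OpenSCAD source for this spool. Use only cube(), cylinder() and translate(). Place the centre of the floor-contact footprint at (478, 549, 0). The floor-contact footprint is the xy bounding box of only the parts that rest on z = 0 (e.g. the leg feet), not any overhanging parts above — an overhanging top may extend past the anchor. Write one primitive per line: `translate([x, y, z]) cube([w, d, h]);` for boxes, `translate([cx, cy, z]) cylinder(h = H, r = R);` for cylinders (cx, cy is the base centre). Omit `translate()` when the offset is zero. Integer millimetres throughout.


translate([478, 549, 0]) cylinder(h = 6, r = 87);
translate([478, 549, 6]) cylinder(h = 185, r = 53);
translate([478, 549, 191]) cylinder(h = 6, r = 87);
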